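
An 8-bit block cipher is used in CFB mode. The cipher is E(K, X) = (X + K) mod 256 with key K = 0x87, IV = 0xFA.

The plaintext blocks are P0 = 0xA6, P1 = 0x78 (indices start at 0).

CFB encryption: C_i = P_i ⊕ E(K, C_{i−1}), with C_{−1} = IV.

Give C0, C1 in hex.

C0 = 0x27, C1 = 0xD6

C0: E(K, 0xFA) = 0x81; 0xA6 ⊕ 0x81 = 0x27.
C1: E(K, 0x27) = 0xAE; 0x78 ⊕ 0xAE = 0xD6.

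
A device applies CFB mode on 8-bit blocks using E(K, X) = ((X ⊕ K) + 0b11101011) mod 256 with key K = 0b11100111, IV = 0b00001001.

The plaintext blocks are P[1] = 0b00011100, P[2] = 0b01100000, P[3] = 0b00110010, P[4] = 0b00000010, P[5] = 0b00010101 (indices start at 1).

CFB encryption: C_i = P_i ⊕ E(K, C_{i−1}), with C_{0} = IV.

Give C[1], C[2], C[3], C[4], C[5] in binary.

C[1] = 0b11000101, C[2] = 0b01101101, C[3] = 0b01000111, C[4] = 0b10001001, C[5] = 0b01001100

C[1]: E(K, 0b00001001) = 0b11011001; 0b00011100 ⊕ 0b11011001 = 0b11000101.
C[2]: E(K, 0b11000101) = 0b00001101; 0b01100000 ⊕ 0b00001101 = 0b01101101.
C[3]: E(K, 0b01101101) = 0b01110101; 0b00110010 ⊕ 0b01110101 = 0b01000111.
C[4]: E(K, 0b01000111) = 0b10001011; 0b00000010 ⊕ 0b10001011 = 0b10001001.
C[5]: E(K, 0b10001001) = 0b01011001; 0b00010101 ⊕ 0b01011001 = 0b01001100.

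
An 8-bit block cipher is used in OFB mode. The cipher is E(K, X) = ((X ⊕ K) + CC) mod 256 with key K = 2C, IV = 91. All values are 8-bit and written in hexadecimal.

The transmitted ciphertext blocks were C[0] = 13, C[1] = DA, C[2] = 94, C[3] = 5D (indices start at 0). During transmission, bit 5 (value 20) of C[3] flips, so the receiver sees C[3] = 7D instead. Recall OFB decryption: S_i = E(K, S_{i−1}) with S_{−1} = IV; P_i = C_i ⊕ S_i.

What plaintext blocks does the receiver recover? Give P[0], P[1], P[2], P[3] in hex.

P[0] = 9A, P[1] = AB, P[2] = BD, P[3] = AC

Only C[3] changed, to 7D. In OFB, a change in C_i flips the same bit in P_i only; the keystream is unaffected. Decrypting the received ciphertext:
P[0]: S = E(K, 91) = 89; 13 ⊕ 89 = 9A.
P[1]: S = E(K, 89) = 71; DA ⊕ 71 = AB.
P[2]: S = E(K, 71) = 29; 94 ⊕ 29 = BD.
P[3]: S = E(K, 29) = D1; 7D ⊕ D1 = AC.
Blocks that differ from the original plaintext: P[3].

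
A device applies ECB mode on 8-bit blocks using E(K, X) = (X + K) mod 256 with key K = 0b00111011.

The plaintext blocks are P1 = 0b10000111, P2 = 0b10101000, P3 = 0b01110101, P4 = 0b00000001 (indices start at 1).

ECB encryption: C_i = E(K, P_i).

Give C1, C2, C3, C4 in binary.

C1: E(K, 0b10000111) = 0b11000010.
C2: E(K, 0b10101000) = 0b11100011.
C3: E(K, 0b01110101) = 0b10110000.
C4: E(K, 0b00000001) = 0b00111100.

C1 = 0b11000010, C2 = 0b11100011, C3 = 0b10110000, C4 = 0b00111100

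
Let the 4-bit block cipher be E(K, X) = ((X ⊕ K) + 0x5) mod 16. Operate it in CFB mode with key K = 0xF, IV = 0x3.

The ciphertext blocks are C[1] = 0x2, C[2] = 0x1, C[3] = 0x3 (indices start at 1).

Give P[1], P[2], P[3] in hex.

P[1] = 0x3, P[2] = 0x3, P[3] = 0x0

CFB decryption: P_i = C_i ⊕ E(K, C_{i−1}), with C_{0} = IV.
P[1]: E(K, 0x3) = 0x1; 0x2 ⊕ 0x1 = 0x3.
P[2]: E(K, 0x2) = 0x2; 0x1 ⊕ 0x2 = 0x3.
P[3]: E(K, 0x1) = 0x3; 0x3 ⊕ 0x3 = 0x0.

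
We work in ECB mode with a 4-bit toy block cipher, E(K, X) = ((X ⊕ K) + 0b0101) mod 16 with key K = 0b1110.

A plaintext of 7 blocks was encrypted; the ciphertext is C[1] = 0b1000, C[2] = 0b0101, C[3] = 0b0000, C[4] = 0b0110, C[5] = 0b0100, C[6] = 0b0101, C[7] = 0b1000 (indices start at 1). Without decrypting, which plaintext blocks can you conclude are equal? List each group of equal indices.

ECB encrypts each block independently with the same key, so equal ciphertext blocks imply equal plaintext blocks.
C[1] = C[7] = 0b1000, so P[1] = P[7].
C[2] = C[6] = 0b0101, so P[2] = P[6].

P[1] = P[7]; P[2] = P[6]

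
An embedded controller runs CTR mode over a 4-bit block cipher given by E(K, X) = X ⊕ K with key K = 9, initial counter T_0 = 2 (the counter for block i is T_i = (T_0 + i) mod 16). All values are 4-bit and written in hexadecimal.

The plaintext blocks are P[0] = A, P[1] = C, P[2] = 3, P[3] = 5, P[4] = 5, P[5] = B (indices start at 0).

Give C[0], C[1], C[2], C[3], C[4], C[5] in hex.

C[0] = 1, C[1] = 6, C[2] = E, C[3] = 9, C[4] = A, C[5] = 5

CTR encryption: S_i = E(K, T_i) where T_i is the counter for block i; C_i = P_i ⊕ S_i.
C[0]: T = 2, S = E(K, T) = B; A ⊕ B = 1.
C[1]: T = 3, S = E(K, T) = A; C ⊕ A = 6.
C[2]: T = 4, S = E(K, T) = D; 3 ⊕ D = E.
C[3]: T = 5, S = E(K, T) = C; 5 ⊕ C = 9.
C[4]: T = 6, S = E(K, T) = F; 5 ⊕ F = A.
C[5]: T = 7, S = E(K, T) = E; B ⊕ E = 5.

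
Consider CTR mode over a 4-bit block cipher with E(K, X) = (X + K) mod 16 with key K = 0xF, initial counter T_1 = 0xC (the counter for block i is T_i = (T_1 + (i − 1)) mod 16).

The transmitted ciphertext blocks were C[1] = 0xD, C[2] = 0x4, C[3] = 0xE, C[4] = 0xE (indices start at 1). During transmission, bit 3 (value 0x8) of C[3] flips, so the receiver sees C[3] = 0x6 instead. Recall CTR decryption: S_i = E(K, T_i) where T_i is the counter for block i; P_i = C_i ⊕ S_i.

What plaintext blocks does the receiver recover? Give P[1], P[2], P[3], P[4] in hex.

P[1] = 0x6, P[2] = 0x8, P[3] = 0xB, P[4] = 0x0

Only C[3] changed, to 0x6. In CTR, a change in C_i flips the same bit in P_i only; the keystream is unaffected. Decrypting the received ciphertext:
P[1]: T = 0xC, S = E(K, T) = 0xB; 0xD ⊕ 0xB = 0x6.
P[2]: T = 0xD, S = E(K, T) = 0xC; 0x4 ⊕ 0xC = 0x8.
P[3]: T = 0xE, S = E(K, T) = 0xD; 0x6 ⊕ 0xD = 0xB.
P[4]: T = 0xF, S = E(K, T) = 0xE; 0xE ⊕ 0xE = 0x0.
Blocks that differ from the original plaintext: P[3].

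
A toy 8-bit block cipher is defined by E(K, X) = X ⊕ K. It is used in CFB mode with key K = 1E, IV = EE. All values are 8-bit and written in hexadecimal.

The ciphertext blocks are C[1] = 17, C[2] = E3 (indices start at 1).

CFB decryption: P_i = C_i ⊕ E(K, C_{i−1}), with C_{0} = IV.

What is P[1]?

P[1] = E7

P[1]: E(K, EE) = F0; 17 ⊕ F0 = E7.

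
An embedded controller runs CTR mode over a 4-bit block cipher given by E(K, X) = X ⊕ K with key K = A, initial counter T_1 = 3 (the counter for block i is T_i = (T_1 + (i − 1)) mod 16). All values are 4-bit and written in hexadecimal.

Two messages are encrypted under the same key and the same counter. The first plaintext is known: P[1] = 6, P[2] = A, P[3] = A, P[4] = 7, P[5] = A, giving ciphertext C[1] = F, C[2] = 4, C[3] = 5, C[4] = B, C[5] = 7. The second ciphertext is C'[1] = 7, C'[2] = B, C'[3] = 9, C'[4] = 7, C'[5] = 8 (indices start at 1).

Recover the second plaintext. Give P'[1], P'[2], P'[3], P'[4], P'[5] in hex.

In CTR with a reused counter, both messages share the same keystream S_i, so C_i ⊕ C'_i = P_i ⊕ P'_i and thus P'_i = P_i ⊕ C_i ⊕ C'_i.
P'[1]: 6 ⊕ F ⊕ 7 = E.
P'[2]: A ⊕ 4 ⊕ B = 5.
P'[3]: A ⊕ 5 ⊕ 9 = 6.
P'[4]: 7 ⊕ B ⊕ 7 = B.
P'[5]: A ⊕ 7 ⊕ 8 = 5.

P'[1] = E, P'[2] = 5, P'[3] = 6, P'[4] = B, P'[5] = 5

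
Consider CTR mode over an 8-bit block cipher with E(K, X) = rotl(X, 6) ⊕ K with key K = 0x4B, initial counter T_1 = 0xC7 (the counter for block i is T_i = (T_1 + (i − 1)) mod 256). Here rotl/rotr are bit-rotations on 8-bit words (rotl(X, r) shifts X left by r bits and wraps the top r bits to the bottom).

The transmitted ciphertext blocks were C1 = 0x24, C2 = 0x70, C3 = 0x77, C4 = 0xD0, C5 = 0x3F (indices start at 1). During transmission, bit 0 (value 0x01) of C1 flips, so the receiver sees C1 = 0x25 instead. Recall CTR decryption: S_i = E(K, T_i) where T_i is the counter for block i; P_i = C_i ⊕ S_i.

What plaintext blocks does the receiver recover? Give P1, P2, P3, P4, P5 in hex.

Only C1 changed, to 0x25. In CTR, a change in C_i flips the same bit in P_i only; the keystream is unaffected. Decrypting the received ciphertext:
P1: T = 0xC7, S = E(K, T) = 0xBA; 0x25 ⊕ 0xBA = 0x9F.
P2: T = 0xC8, S = E(K, T) = 0x79; 0x70 ⊕ 0x79 = 0x09.
P3: T = 0xC9, S = E(K, T) = 0x39; 0x77 ⊕ 0x39 = 0x4E.
P4: T = 0xCA, S = E(K, T) = 0xF9; 0xD0 ⊕ 0xF9 = 0x29.
P5: T = 0xCB, S = E(K, T) = 0xB9; 0x3F ⊕ 0xB9 = 0x86.
Blocks that differ from the original plaintext: P1.

P1 = 0x9F, P2 = 0x09, P3 = 0x4E, P4 = 0x29, P5 = 0x86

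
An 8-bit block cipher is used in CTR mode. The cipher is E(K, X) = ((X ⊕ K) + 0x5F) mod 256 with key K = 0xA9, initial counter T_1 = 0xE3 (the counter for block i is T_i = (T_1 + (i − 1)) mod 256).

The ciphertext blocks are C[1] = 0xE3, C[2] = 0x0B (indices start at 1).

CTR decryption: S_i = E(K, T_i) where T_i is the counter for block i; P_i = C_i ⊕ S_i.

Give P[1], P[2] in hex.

P[1]: T = 0xE3, S = E(K, T) = 0xA9; 0xE3 ⊕ 0xA9 = 0x4A.
P[2]: T = 0xE4, S = E(K, T) = 0xAC; 0x0B ⊕ 0xAC = 0xA7.

P[1] = 0x4A, P[2] = 0xA7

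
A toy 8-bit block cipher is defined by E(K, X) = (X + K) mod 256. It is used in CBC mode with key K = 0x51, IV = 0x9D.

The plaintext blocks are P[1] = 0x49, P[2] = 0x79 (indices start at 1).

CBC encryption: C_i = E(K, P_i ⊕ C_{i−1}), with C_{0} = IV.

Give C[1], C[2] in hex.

C[1]: P[1] ⊕ 0x9D = 0xD4; E(K, 0xD4) = 0x25.
C[2]: P[2] ⊕ 0x25 = 0x5C; E(K, 0x5C) = 0xAD.

C[1] = 0x25, C[2] = 0xAD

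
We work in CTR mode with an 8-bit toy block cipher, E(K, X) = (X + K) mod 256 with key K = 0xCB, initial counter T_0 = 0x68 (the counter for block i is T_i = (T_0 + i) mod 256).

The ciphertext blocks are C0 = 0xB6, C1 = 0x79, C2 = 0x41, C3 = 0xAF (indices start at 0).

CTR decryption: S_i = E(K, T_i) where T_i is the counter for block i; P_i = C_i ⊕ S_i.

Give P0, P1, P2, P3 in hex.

P0 = 0x85, P1 = 0x4D, P2 = 0x74, P3 = 0x99

P0: T = 0x68, S = E(K, T) = 0x33; 0xB6 ⊕ 0x33 = 0x85.
P1: T = 0x69, S = E(K, T) = 0x34; 0x79 ⊕ 0x34 = 0x4D.
P2: T = 0x6A, S = E(K, T) = 0x35; 0x41 ⊕ 0x35 = 0x74.
P3: T = 0x6B, S = E(K, T) = 0x36; 0xAF ⊕ 0x36 = 0x99.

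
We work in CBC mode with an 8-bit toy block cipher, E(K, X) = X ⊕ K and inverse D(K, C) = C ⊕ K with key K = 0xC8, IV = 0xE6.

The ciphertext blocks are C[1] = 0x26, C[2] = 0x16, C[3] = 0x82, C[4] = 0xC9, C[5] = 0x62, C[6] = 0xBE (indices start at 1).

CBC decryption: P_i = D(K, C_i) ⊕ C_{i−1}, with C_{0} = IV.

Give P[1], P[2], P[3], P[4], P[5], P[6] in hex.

P[1]: D(K, 0x26) = 0xEE; 0xEE ⊕ 0xE6 = 0x08.
P[2]: D(K, 0x16) = 0xDE; 0xDE ⊕ 0x26 = 0xF8.
P[3]: D(K, 0x82) = 0x4A; 0x4A ⊕ 0x16 = 0x5C.
P[4]: D(K, 0xC9) = 0x01; 0x01 ⊕ 0x82 = 0x83.
P[5]: D(K, 0x62) = 0xAA; 0xAA ⊕ 0xC9 = 0x63.
P[6]: D(K, 0xBE) = 0x76; 0x76 ⊕ 0x62 = 0x14.

P[1] = 0x08, P[2] = 0xF8, P[3] = 0x5C, P[4] = 0x83, P[5] = 0x63, P[6] = 0x14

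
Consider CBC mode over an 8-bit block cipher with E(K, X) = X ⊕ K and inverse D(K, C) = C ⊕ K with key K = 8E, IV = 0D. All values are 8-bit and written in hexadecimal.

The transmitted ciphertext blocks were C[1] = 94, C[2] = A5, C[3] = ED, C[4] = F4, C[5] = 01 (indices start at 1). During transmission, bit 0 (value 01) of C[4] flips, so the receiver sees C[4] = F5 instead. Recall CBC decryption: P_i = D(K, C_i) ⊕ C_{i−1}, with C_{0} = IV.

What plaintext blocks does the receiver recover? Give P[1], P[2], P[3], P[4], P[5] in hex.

P[1] = 17, P[2] = BF, P[3] = C6, P[4] = 96, P[5] = 7A

Only C[4] changed, to F5. In CBC, a change in C_i garbles P_i and flips the same bit in P_{i+1}. Decrypting the received ciphertext:
P[1]: D(K, 94) = 1A; 1A ⊕ 0D = 17.
P[2]: D(K, A5) = 2B; 2B ⊕ 94 = BF.
P[3]: D(K, ED) = 63; 63 ⊕ A5 = C6.
P[4]: D(K, F5) = 7B; 7B ⊕ ED = 96.
P[5]: D(K, 01) = 8F; 8F ⊕ F5 = 7A.
Blocks that differ from the original plaintext: P[4], P[5].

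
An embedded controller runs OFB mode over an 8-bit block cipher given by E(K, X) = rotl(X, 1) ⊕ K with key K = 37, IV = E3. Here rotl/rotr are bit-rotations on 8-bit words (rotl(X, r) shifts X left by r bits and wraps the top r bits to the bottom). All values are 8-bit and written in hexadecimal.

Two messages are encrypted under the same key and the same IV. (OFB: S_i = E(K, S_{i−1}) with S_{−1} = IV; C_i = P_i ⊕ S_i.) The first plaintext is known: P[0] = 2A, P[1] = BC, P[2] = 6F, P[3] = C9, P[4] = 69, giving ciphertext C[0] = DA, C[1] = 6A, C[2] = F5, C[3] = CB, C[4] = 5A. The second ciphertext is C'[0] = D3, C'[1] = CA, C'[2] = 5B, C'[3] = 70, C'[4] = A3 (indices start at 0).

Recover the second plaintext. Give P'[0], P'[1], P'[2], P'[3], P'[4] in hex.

In OFB with a reused IV, both messages share the same keystream S_i, so C_i ⊕ C'_i = P_i ⊕ P'_i and thus P'_i = P_i ⊕ C_i ⊕ C'_i.
P'[0]: 2A ⊕ DA ⊕ D3 = 23.
P'[1]: BC ⊕ 6A ⊕ CA = 1C.
P'[2]: 6F ⊕ F5 ⊕ 5B = C1.
P'[3]: C9 ⊕ CB ⊕ 70 = 72.
P'[4]: 69 ⊕ 5A ⊕ A3 = 90.

P'[0] = 23, P'[1] = 1C, P'[2] = C1, P'[3] = 72, P'[4] = 90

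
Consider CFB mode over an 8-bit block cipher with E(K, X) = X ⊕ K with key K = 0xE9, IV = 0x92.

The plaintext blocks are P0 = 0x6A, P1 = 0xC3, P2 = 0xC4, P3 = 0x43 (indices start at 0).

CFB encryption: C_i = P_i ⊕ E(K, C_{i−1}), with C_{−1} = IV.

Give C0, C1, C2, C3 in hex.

C0: E(K, 0x92) = 0x7B; 0x6A ⊕ 0x7B = 0x11.
C1: E(K, 0x11) = 0xF8; 0xC3 ⊕ 0xF8 = 0x3B.
C2: E(K, 0x3B) = 0xD2; 0xC4 ⊕ 0xD2 = 0x16.
C3: E(K, 0x16) = 0xFF; 0x43 ⊕ 0xFF = 0xBC.

C0 = 0x11, C1 = 0x3B, C2 = 0x16, C3 = 0xBC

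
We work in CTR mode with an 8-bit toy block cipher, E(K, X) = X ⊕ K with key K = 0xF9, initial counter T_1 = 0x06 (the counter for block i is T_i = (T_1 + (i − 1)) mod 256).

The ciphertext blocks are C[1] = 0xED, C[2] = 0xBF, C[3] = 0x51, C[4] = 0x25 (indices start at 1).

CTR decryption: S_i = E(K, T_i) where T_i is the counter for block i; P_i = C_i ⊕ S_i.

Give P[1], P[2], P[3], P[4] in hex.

P[1] = 0x12, P[2] = 0x41, P[3] = 0xA0, P[4] = 0xD5

P[1]: T = 0x06, S = E(K, T) = 0xFF; 0xED ⊕ 0xFF = 0x12.
P[2]: T = 0x07, S = E(K, T) = 0xFE; 0xBF ⊕ 0xFE = 0x41.
P[3]: T = 0x08, S = E(K, T) = 0xF1; 0x51 ⊕ 0xF1 = 0xA0.
P[4]: T = 0x09, S = E(K, T) = 0xF0; 0x25 ⊕ 0xF0 = 0xD5.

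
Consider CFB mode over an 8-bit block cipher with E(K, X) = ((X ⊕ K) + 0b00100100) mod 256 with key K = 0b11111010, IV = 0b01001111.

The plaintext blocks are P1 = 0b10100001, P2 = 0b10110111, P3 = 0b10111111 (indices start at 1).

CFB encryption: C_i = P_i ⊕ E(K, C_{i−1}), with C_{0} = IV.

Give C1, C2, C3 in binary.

C1 = 0b01111000, C2 = 0b00010001, C3 = 0b10110000

C1: E(K, 0b01001111) = 0b11011001; 0b10100001 ⊕ 0b11011001 = 0b01111000.
C2: E(K, 0b01111000) = 0b10100110; 0b10110111 ⊕ 0b10100110 = 0b00010001.
C3: E(K, 0b00010001) = 0b00001111; 0b10111111 ⊕ 0b00001111 = 0b10110000.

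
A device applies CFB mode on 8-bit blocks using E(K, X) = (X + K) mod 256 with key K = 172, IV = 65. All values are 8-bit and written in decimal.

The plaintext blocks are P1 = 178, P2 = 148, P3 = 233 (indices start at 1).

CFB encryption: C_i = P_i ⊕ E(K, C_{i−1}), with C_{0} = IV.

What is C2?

C1: E(K, 65) = 237; 178 ⊕ 237 = 95.
C2: E(K, 95) = 11; 148 ⊕ 11 = 159.

C2 = 159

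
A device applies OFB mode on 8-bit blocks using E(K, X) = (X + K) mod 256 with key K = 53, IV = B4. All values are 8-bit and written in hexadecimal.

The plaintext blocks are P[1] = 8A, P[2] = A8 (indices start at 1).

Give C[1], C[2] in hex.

C[1] = 8D, C[2] = F2

OFB encryption: S_i = E(K, S_{i−1}) with S_{0} = IV; C_i = P_i ⊕ S_i.
C[1]: S = E(K, B4) = 07; 8A ⊕ 07 = 8D.
C[2]: S = E(K, 07) = 5A; A8 ⊕ 5A = F2.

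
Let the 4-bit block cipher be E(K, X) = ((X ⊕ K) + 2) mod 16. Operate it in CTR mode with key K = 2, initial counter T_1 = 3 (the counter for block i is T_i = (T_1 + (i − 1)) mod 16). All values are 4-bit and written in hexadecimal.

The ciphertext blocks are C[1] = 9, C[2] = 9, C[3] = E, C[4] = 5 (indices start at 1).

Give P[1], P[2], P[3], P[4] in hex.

P[1] = A, P[2] = 1, P[3] = 7, P[4] = 3

CTR decryption: S_i = E(K, T_i) where T_i is the counter for block i; P_i = C_i ⊕ S_i.
P[1]: T = 3, S = E(K, T) = 3; 9 ⊕ 3 = A.
P[2]: T = 4, S = E(K, T) = 8; 9 ⊕ 8 = 1.
P[3]: T = 5, S = E(K, T) = 9; E ⊕ 9 = 7.
P[4]: T = 6, S = E(K, T) = 6; 5 ⊕ 6 = 3.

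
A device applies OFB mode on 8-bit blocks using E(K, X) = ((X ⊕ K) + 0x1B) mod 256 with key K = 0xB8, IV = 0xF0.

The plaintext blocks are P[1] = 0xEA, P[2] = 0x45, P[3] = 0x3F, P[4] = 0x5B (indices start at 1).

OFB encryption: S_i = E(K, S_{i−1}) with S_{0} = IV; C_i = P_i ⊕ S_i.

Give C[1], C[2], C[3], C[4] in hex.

C[1] = 0x89, C[2] = 0xB3, C[3] = 0x56, C[4] = 0xB7

C[1]: S = E(K, 0xF0) = 0x63; 0xEA ⊕ 0x63 = 0x89.
C[2]: S = E(K, 0x63) = 0xF6; 0x45 ⊕ 0xF6 = 0xB3.
C[3]: S = E(K, 0xF6) = 0x69; 0x3F ⊕ 0x69 = 0x56.
C[4]: S = E(K, 0x69) = 0xEC; 0x5B ⊕ 0xEC = 0xB7.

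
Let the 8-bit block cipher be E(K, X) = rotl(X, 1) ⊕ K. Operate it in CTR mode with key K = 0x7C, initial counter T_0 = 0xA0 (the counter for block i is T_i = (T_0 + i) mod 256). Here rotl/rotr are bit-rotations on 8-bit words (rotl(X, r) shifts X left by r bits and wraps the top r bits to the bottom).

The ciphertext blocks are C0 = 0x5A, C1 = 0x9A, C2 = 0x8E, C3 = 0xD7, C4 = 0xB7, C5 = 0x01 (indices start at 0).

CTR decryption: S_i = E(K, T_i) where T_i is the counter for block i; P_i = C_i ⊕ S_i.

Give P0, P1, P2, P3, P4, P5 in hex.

P0: T = 0xA0, S = E(K, T) = 0x3D; 0x5A ⊕ 0x3D = 0x67.
P1: T = 0xA1, S = E(K, T) = 0x3F; 0x9A ⊕ 0x3F = 0xA5.
P2: T = 0xA2, S = E(K, T) = 0x39; 0x8E ⊕ 0x39 = 0xB7.
P3: T = 0xA3, S = E(K, T) = 0x3B; 0xD7 ⊕ 0x3B = 0xEC.
P4: T = 0xA4, S = E(K, T) = 0x35; 0xB7 ⊕ 0x35 = 0x82.
P5: T = 0xA5, S = E(K, T) = 0x37; 0x01 ⊕ 0x37 = 0x36.

P0 = 0x67, P1 = 0xA5, P2 = 0xB7, P3 = 0xEC, P4 = 0x82, P5 = 0x36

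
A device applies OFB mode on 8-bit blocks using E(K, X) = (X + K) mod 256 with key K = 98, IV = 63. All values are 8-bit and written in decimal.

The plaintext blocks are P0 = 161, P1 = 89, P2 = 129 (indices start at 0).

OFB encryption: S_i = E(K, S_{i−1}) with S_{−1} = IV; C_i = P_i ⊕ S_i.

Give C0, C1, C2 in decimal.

C0: S = E(K, 63) = 161; 161 ⊕ 161 = 0.
C1: S = E(K, 161) = 3; 89 ⊕ 3 = 90.
C2: S = E(K, 3) = 101; 129 ⊕ 101 = 228.

C0 = 0, C1 = 90, C2 = 228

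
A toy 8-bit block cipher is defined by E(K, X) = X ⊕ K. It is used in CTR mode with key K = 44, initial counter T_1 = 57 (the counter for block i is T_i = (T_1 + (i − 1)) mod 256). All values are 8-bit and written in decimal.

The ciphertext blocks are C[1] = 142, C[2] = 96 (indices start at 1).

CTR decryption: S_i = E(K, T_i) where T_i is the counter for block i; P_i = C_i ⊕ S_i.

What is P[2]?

P[2]: T = 58, S = E(K, T) = 22; 96 ⊕ 22 = 118.

P[2] = 118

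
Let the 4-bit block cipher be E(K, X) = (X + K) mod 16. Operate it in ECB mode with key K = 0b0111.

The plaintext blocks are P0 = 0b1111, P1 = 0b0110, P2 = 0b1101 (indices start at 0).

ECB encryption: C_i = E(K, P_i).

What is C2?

C2 = 0b0100

C2: E(K, 0b1101) = 0b0100.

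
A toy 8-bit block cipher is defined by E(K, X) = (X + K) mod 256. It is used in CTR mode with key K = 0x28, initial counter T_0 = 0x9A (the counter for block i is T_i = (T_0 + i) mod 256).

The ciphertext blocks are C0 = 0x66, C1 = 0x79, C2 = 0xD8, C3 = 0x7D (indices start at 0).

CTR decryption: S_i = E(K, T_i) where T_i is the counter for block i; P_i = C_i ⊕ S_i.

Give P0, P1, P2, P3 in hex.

P0: T = 0x9A, S = E(K, T) = 0xC2; 0x66 ⊕ 0xC2 = 0xA4.
P1: T = 0x9B, S = E(K, T) = 0xC3; 0x79 ⊕ 0xC3 = 0xBA.
P2: T = 0x9C, S = E(K, T) = 0xC4; 0xD8 ⊕ 0xC4 = 0x1C.
P3: T = 0x9D, S = E(K, T) = 0xC5; 0x7D ⊕ 0xC5 = 0xB8.

P0 = 0xA4, P1 = 0xBA, P2 = 0x1C, P3 = 0xB8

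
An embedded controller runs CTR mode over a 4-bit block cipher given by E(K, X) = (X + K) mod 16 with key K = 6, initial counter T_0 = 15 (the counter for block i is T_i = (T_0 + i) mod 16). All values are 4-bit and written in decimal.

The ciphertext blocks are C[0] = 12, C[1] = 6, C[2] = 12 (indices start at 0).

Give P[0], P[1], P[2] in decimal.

P[0] = 9, P[1] = 0, P[2] = 11

CTR decryption: S_i = E(K, T_i) where T_i is the counter for block i; P_i = C_i ⊕ S_i.
P[0]: T = 15, S = E(K, T) = 5; 12 ⊕ 5 = 9.
P[1]: T = 0, S = E(K, T) = 6; 6 ⊕ 6 = 0.
P[2]: T = 1, S = E(K, T) = 7; 12 ⊕ 7 = 11.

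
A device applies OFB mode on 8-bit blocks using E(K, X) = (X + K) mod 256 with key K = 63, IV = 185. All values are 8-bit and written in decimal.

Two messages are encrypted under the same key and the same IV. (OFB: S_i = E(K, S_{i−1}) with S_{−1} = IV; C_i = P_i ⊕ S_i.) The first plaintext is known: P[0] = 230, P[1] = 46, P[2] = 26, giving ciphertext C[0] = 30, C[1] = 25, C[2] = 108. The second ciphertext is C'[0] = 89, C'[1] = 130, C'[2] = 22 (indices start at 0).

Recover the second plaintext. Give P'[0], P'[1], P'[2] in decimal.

In OFB with a reused IV, both messages share the same keystream S_i, so C_i ⊕ C'_i = P_i ⊕ P'_i and thus P'_i = P_i ⊕ C_i ⊕ C'_i.
P'[0]: 230 ⊕ 30 ⊕ 89 = 161.
P'[1]: 46 ⊕ 25 ⊕ 130 = 181.
P'[2]: 26 ⊕ 108 ⊕ 22 = 96.

P'[0] = 161, P'[1] = 181, P'[2] = 96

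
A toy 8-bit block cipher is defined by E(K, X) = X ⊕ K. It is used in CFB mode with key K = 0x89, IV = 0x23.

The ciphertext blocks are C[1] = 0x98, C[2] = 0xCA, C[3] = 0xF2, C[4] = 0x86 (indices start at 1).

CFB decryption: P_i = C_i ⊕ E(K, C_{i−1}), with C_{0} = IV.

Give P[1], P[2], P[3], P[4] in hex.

P[1]: E(K, 0x23) = 0xAA; 0x98 ⊕ 0xAA = 0x32.
P[2]: E(K, 0x98) = 0x11; 0xCA ⊕ 0x11 = 0xDB.
P[3]: E(K, 0xCA) = 0x43; 0xF2 ⊕ 0x43 = 0xB1.
P[4]: E(K, 0xF2) = 0x7B; 0x86 ⊕ 0x7B = 0xFD.

P[1] = 0x32, P[2] = 0xDB, P[3] = 0xB1, P[4] = 0xFD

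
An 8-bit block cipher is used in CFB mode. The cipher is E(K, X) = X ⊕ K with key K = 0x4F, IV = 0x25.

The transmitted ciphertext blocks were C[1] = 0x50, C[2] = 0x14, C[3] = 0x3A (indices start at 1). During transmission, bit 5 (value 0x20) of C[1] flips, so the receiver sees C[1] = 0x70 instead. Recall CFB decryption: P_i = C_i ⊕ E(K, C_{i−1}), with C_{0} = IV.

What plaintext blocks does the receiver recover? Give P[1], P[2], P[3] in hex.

P[1] = 0x1A, P[2] = 0x2B, P[3] = 0x61

Only C[1] changed, to 0x70. In CFB, a change in C_i flips the same bit in P_i and garbles P_{i+1}. Decrypting the received ciphertext:
P[1]: E(K, 0x25) = 0x6A; 0x70 ⊕ 0x6A = 0x1A.
P[2]: E(K, 0x70) = 0x3F; 0x14 ⊕ 0x3F = 0x2B.
P[3]: E(K, 0x14) = 0x5B; 0x3A ⊕ 0x5B = 0x61.
Blocks that differ from the original plaintext: P[1], P[2].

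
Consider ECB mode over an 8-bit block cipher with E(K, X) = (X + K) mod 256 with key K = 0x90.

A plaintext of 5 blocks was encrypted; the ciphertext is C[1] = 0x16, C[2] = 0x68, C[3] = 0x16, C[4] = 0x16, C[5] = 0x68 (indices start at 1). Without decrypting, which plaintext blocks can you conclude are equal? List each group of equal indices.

ECB encrypts each block independently with the same key, so equal ciphertext blocks imply equal plaintext blocks.
C[1] = C[3] = C[4] = 0x16, so P[1] = P[3] = P[4].
C[2] = C[5] = 0x68, so P[2] = P[5].

P[1] = P[3] = P[4]; P[2] = P[5]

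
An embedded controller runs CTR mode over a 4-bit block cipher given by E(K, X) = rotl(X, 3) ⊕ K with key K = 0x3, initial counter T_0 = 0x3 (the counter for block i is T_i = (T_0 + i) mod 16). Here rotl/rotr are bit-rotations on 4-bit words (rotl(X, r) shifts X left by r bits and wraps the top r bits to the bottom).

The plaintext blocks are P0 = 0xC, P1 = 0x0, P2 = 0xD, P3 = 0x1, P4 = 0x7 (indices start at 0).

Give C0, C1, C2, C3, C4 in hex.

C0 = 0x6, C1 = 0x1, C2 = 0x4, C3 = 0x1, C4 = 0xF

CTR encryption: S_i = E(K, T_i) where T_i is the counter for block i; C_i = P_i ⊕ S_i.
C0: T = 0x3, S = E(K, T) = 0xA; 0xC ⊕ 0xA = 0x6.
C1: T = 0x4, S = E(K, T) = 0x1; 0x0 ⊕ 0x1 = 0x1.
C2: T = 0x5, S = E(K, T) = 0x9; 0xD ⊕ 0x9 = 0x4.
C3: T = 0x6, S = E(K, T) = 0x0; 0x1 ⊕ 0x0 = 0x1.
C4: T = 0x7, S = E(K, T) = 0x8; 0x7 ⊕ 0x8 = 0xF.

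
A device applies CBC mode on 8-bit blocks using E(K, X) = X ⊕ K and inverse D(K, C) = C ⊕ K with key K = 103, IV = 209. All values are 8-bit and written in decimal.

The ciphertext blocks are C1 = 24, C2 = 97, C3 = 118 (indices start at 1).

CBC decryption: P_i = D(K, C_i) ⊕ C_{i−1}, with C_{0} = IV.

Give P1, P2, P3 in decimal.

P1: D(K, 24) = 127; 127 ⊕ 209 = 174.
P2: D(K, 97) = 6; 6 ⊕ 24 = 30.
P3: D(K, 118) = 17; 17 ⊕ 97 = 112.

P1 = 174, P2 = 30, P3 = 112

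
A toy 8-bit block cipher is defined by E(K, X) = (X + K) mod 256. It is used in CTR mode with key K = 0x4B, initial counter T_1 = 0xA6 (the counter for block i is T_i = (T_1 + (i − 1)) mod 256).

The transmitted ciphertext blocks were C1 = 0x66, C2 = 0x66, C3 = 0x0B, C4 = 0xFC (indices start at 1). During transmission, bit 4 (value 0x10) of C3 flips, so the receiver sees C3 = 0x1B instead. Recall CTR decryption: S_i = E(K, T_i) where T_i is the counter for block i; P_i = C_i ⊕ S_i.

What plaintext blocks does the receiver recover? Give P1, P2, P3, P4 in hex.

P1 = 0x97, P2 = 0x94, P3 = 0xE8, P4 = 0x08

Only C3 changed, to 0x1B. In CTR, a change in C_i flips the same bit in P_i only; the keystream is unaffected. Decrypting the received ciphertext:
P1: T = 0xA6, S = E(K, T) = 0xF1; 0x66 ⊕ 0xF1 = 0x97.
P2: T = 0xA7, S = E(K, T) = 0xF2; 0x66 ⊕ 0xF2 = 0x94.
P3: T = 0xA8, S = E(K, T) = 0xF3; 0x1B ⊕ 0xF3 = 0xE8.
P4: T = 0xA9, S = E(K, T) = 0xF4; 0xFC ⊕ 0xF4 = 0x08.
Blocks that differ from the original plaintext: P3.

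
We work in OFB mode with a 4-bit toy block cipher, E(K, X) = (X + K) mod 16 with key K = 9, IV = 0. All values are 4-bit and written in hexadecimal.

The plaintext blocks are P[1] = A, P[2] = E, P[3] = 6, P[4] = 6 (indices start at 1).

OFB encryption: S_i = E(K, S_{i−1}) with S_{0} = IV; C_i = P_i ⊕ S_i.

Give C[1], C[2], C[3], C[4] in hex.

C[1] = 3, C[2] = C, C[3] = D, C[4] = 2

C[1]: S = E(K, 0) = 9; A ⊕ 9 = 3.
C[2]: S = E(K, 9) = 2; E ⊕ 2 = C.
C[3]: S = E(K, 2) = B; 6 ⊕ B = D.
C[4]: S = E(K, B) = 4; 6 ⊕ 4 = 2.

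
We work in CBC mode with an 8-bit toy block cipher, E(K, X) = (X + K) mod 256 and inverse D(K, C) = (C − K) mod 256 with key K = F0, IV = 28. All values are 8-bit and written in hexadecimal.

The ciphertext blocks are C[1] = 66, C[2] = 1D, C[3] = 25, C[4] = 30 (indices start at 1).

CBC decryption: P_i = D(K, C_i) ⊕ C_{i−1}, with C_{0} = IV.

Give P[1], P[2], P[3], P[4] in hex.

P[1]: D(K, 66) = 76; 76 ⊕ 28 = 5E.
P[2]: D(K, 1D) = 2D; 2D ⊕ 66 = 4B.
P[3]: D(K, 25) = 35; 35 ⊕ 1D = 28.
P[4]: D(K, 30) = 40; 40 ⊕ 25 = 65.

P[1] = 5E, P[2] = 4B, P[3] = 28, P[4] = 65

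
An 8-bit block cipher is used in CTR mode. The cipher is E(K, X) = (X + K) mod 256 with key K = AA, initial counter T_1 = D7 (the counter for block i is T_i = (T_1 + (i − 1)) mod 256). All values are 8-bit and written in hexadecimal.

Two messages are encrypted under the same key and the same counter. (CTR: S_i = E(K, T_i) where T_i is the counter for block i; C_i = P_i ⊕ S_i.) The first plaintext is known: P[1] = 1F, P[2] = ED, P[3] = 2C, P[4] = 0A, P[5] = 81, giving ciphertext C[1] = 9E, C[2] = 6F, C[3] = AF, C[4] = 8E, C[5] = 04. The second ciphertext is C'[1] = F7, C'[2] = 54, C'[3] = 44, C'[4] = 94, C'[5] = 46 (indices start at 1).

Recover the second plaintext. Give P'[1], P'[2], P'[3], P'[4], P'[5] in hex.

In CTR with a reused counter, both messages share the same keystream S_i, so C_i ⊕ C'_i = P_i ⊕ P'_i and thus P'_i = P_i ⊕ C_i ⊕ C'_i.
P'[1]: 1F ⊕ 9E ⊕ F7 = 76.
P'[2]: ED ⊕ 6F ⊕ 54 = D6.
P'[3]: 2C ⊕ AF ⊕ 44 = C7.
P'[4]: 0A ⊕ 8E ⊕ 94 = 10.
P'[5]: 81 ⊕ 04 ⊕ 46 = C3.

P'[1] = 76, P'[2] = D6, P'[3] = C7, P'[4] = 10, P'[5] = C3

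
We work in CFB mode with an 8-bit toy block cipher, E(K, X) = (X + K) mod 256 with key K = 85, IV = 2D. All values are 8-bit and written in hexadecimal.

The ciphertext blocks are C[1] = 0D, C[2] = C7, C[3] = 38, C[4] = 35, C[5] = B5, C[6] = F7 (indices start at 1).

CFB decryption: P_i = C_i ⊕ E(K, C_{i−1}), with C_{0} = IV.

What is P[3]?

P[3] = 74

P[3]: E(K, C7) = 4C; 38 ⊕ 4C = 74.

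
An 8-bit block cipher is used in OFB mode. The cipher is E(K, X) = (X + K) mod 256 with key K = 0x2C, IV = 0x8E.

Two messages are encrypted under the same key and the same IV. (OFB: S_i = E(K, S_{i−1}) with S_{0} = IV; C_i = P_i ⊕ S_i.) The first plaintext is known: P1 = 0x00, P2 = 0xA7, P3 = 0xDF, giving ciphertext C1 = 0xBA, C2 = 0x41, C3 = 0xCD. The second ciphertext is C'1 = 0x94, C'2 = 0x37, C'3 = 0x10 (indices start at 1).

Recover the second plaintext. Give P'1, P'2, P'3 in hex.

In OFB with a reused IV, both messages share the same keystream S_i, so C_i ⊕ C'_i = P_i ⊕ P'_i and thus P'_i = P_i ⊕ C_i ⊕ C'_i.
P'1: 0x00 ⊕ 0xBA ⊕ 0x94 = 0x2E.
P'2: 0xA7 ⊕ 0x41 ⊕ 0x37 = 0xD1.
P'3: 0xDF ⊕ 0xCD ⊕ 0x10 = 0x02.

P'1 = 0x2E, P'2 = 0xD1, P'3 = 0x02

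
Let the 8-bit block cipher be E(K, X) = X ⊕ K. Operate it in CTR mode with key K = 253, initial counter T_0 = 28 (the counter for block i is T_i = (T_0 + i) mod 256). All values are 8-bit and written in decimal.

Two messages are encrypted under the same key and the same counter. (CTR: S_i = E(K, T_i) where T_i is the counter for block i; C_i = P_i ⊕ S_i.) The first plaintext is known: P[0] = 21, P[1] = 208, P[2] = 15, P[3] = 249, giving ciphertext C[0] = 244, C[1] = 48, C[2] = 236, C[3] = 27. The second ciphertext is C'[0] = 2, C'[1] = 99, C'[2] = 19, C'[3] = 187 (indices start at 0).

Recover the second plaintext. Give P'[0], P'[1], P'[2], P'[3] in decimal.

P'[0] = 227, P'[1] = 131, P'[2] = 240, P'[3] = 89

In CTR with a reused counter, both messages share the same keystream S_i, so C_i ⊕ C'_i = P_i ⊕ P'_i and thus P'_i = P_i ⊕ C_i ⊕ C'_i.
P'[0]: 21 ⊕ 244 ⊕ 2 = 227.
P'[1]: 208 ⊕ 48 ⊕ 99 = 131.
P'[2]: 15 ⊕ 236 ⊕ 19 = 240.
P'[3]: 249 ⊕ 27 ⊕ 187 = 89.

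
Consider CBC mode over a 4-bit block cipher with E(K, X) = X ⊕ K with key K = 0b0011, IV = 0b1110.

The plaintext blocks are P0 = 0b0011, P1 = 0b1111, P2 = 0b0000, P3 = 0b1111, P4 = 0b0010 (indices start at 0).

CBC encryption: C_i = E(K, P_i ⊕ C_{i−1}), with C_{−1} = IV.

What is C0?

C0: P0 ⊕ 0b1110 = 0b1101; E(K, 0b1101) = 0b1110.

C0 = 0b1110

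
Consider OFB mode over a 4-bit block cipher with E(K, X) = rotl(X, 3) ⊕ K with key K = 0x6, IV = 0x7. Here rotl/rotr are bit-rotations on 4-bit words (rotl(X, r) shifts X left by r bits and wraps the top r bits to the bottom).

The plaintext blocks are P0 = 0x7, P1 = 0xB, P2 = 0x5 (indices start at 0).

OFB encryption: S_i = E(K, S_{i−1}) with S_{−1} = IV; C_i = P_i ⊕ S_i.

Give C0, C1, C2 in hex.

C0 = 0xA, C1 = 0x3, C2 = 0x7

C0: S = E(K, 0x7) = 0xD; 0x7 ⊕ 0xD = 0xA.
C1: S = E(K, 0xD) = 0x8; 0xB ⊕ 0x8 = 0x3.
C2: S = E(K, 0x8) = 0x2; 0x5 ⊕ 0x2 = 0x7.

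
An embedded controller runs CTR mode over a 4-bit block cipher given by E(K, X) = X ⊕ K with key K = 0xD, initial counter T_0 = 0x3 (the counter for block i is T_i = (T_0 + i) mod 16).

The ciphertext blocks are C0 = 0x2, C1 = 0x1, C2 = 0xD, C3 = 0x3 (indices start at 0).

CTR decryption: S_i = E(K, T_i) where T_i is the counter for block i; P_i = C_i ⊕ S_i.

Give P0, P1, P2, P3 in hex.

P0: T = 0x3, S = E(K, T) = 0xE; 0x2 ⊕ 0xE = 0xC.
P1: T = 0x4, S = E(K, T) = 0x9; 0x1 ⊕ 0x9 = 0x8.
P2: T = 0x5, S = E(K, T) = 0x8; 0xD ⊕ 0x8 = 0x5.
P3: T = 0x6, S = E(K, T) = 0xB; 0x3 ⊕ 0xB = 0x8.

P0 = 0xC, P1 = 0x8, P2 = 0x5, P3 = 0x8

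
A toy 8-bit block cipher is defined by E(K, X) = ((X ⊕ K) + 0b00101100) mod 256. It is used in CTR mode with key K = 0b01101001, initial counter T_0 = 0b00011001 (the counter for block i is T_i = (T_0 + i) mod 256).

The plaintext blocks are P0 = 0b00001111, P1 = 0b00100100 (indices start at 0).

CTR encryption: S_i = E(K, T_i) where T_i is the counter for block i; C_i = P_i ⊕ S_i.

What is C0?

C0: T = 0b00011001, S = E(K, T) = 0b10011100; 0b00001111 ⊕ 0b10011100 = 0b10010011.

C0 = 0b10010011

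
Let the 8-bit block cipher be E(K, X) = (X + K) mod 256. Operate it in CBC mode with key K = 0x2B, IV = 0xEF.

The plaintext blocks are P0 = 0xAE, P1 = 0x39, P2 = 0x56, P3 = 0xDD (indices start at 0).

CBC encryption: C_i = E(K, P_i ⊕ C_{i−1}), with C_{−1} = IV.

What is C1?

C0: P0 ⊕ 0xEF = 0x41; E(K, 0x41) = 0x6C.
C1: P1 ⊕ 0x6C = 0x55; E(K, 0x55) = 0x80.

C1 = 0x80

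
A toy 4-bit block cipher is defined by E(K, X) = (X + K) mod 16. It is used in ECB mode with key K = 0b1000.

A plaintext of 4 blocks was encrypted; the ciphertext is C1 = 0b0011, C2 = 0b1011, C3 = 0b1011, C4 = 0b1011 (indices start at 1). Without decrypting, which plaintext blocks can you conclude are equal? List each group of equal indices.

P2 = P3 = P4

ECB encrypts each block independently with the same key, so equal ciphertext blocks imply equal plaintext blocks.
C2 = C3 = C4 = 0b1011, so P2 = P3 = P4.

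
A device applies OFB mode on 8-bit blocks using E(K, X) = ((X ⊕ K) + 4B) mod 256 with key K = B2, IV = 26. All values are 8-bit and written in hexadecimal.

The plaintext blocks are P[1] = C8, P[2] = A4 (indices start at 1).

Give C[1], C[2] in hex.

C[1] = 17, C[2] = 1C

OFB encryption: S_i = E(K, S_{i−1}) with S_{0} = IV; C_i = P_i ⊕ S_i.
C[1]: S = E(K, 26) = DF; C8 ⊕ DF = 17.
C[2]: S = E(K, DF) = B8; A4 ⊕ B8 = 1C.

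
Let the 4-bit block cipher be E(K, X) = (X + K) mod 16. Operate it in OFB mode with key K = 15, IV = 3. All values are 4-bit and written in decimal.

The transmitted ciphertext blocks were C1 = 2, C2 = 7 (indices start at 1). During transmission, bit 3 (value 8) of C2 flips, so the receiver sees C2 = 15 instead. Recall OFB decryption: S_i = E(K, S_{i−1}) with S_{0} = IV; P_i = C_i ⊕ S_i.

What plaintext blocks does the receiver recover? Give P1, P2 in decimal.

Only C2 changed, to 15. In OFB, a change in C_i flips the same bit in P_i only; the keystream is unaffected. Decrypting the received ciphertext:
P1: S = E(K, 3) = 2; 2 ⊕ 2 = 0.
P2: S = E(K, 2) = 1; 15 ⊕ 1 = 14.
Blocks that differ from the original plaintext: P2.

P1 = 0, P2 = 14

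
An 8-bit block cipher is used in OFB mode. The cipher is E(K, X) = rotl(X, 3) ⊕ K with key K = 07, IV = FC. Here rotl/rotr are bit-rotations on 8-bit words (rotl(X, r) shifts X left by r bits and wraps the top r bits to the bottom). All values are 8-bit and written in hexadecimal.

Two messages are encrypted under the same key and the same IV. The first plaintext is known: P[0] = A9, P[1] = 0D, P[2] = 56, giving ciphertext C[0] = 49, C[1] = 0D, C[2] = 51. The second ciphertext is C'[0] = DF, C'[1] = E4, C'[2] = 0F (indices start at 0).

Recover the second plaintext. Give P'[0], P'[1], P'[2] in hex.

In OFB with a reused IV, both messages share the same keystream S_i, so C_i ⊕ C'_i = P_i ⊕ P'_i and thus P'_i = P_i ⊕ C_i ⊕ C'_i.
P'[0]: A9 ⊕ 49 ⊕ DF = 3F.
P'[1]: 0D ⊕ 0D ⊕ E4 = E4.
P'[2]: 56 ⊕ 51 ⊕ 0F = 08.

P'[0] = 3F, P'[1] = E4, P'[2] = 08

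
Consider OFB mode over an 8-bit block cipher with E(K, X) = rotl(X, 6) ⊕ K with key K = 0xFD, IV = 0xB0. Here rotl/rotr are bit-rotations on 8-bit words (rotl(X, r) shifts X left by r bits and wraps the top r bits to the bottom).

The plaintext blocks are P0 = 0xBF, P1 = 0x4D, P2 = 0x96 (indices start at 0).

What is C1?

C1 = 0xC4

OFB encryption: S_i = E(K, S_{i−1}) with S_{−1} = IV; C_i = P_i ⊕ S_i.
C0: S = E(K, 0xB0) = 0xD1; 0xBF ⊕ 0xD1 = 0x6E.
C1: S = E(K, 0xD1) = 0x89; 0x4D ⊕ 0x89 = 0xC4.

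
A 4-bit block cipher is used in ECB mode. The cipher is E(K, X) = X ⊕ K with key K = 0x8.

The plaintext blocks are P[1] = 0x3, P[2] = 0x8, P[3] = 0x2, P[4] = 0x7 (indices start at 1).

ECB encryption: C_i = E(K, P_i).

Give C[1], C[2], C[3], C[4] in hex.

C[1]: E(K, 0x3) = 0xB.
C[2]: E(K, 0x8) = 0x0.
C[3]: E(K, 0x2) = 0xA.
C[4]: E(K, 0x7) = 0xF.

C[1] = 0xB, C[2] = 0x0, C[3] = 0xA, C[4] = 0xF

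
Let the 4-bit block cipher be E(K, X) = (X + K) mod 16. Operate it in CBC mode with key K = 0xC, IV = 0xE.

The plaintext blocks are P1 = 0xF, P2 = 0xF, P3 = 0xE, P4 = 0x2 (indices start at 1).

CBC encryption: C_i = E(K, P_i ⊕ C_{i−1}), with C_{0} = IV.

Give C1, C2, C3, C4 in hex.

C1 = 0xD, C2 = 0xE, C3 = 0xC, C4 = 0xA

C1: P1 ⊕ 0xE = 0x1; E(K, 0x1) = 0xD.
C2: P2 ⊕ 0xD = 0x2; E(K, 0x2) = 0xE.
C3: P3 ⊕ 0xE = 0x0; E(K, 0x0) = 0xC.
C4: P4 ⊕ 0xC = 0xE; E(K, 0xE) = 0xA.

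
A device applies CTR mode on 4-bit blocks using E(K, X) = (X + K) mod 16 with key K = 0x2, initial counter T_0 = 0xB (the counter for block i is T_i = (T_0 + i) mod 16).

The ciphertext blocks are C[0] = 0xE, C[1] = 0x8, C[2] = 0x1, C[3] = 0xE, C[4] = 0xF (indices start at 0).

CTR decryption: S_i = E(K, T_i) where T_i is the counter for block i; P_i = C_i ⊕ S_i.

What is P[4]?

P[4] = 0xE

P[4]: T = 0xF, S = E(K, T) = 0x1; 0xF ⊕ 0x1 = 0xE.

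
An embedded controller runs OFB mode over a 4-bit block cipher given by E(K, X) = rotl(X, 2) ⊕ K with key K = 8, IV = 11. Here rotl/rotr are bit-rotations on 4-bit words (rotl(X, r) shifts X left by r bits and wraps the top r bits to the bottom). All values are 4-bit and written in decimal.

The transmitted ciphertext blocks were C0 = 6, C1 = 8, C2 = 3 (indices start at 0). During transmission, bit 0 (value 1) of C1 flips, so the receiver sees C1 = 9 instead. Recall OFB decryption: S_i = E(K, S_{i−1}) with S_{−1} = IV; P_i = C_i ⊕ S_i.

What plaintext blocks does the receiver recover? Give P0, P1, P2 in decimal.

Only C1 changed, to 9. In OFB, a change in C_i flips the same bit in P_i only; the keystream is unaffected. Decrypting the received ciphertext:
P0: S = E(K, 11) = 6; 6 ⊕ 6 = 0.
P1: S = E(K, 6) = 1; 9 ⊕ 1 = 8.
P2: S = E(K, 1) = 12; 3 ⊕ 12 = 15.
Blocks that differ from the original plaintext: P1.

P0 = 0, P1 = 8, P2 = 15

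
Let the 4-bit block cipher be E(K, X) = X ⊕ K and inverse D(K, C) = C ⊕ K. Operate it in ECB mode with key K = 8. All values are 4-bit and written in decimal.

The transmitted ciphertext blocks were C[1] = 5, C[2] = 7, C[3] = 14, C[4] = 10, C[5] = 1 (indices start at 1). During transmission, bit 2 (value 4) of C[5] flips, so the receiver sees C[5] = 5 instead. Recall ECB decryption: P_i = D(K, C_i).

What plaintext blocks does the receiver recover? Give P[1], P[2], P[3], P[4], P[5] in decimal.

P[1] = 13, P[2] = 15, P[3] = 6, P[4] = 2, P[5] = 13

Only C[5] changed, to 5. In ECB, a change in C_i affects only P_i. Decrypting the received ciphertext:
P[1]: D(K, 5) = 13.
P[2]: D(K, 7) = 15.
P[3]: D(K, 14) = 6.
P[4]: D(K, 10) = 2.
P[5]: D(K, 5) = 13.
Blocks that differ from the original plaintext: P[5].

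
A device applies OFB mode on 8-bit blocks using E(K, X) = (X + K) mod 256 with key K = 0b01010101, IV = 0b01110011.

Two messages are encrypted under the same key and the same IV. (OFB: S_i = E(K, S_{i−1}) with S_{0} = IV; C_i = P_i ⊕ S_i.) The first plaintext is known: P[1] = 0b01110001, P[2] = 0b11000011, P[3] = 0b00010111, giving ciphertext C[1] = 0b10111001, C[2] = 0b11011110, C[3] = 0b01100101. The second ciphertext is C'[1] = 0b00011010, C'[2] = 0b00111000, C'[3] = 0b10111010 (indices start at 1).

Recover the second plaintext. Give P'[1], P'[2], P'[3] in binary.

In OFB with a reused IV, both messages share the same keystream S_i, so C_i ⊕ C'_i = P_i ⊕ P'_i and thus P'_i = P_i ⊕ C_i ⊕ C'_i.
P'[1]: 0b01110001 ⊕ 0b10111001 ⊕ 0b00011010 = 0b11010010.
P'[2]: 0b11000011 ⊕ 0b11011110 ⊕ 0b00111000 = 0b00100101.
P'[3]: 0b00010111 ⊕ 0b01100101 ⊕ 0b10111010 = 0b11001000.

P'[1] = 0b11010010, P'[2] = 0b00100101, P'[3] = 0b11001000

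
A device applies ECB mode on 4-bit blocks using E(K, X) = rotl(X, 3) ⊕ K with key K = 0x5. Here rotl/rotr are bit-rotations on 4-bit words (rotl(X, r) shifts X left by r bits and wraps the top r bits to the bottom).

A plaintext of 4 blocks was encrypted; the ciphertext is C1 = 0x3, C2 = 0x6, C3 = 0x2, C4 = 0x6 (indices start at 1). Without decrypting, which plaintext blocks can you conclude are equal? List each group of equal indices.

ECB encrypts each block independently with the same key, so equal ciphertext blocks imply equal plaintext blocks.
C2 = C4 = 0x6, so P2 = P4.

P2 = P4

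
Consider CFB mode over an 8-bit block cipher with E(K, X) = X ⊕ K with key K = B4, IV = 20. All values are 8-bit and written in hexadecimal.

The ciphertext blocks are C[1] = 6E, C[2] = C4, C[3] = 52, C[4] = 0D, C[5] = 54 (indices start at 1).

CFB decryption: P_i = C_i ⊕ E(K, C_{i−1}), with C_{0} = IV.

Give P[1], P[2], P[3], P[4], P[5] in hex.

P[1]: E(K, 20) = 94; 6E ⊕ 94 = FA.
P[2]: E(K, 6E) = DA; C4 ⊕ DA = 1E.
P[3]: E(K, C4) = 70; 52 ⊕ 70 = 22.
P[4]: E(K, 52) = E6; 0D ⊕ E6 = EB.
P[5]: E(K, 0D) = B9; 54 ⊕ B9 = ED.

P[1] = FA, P[2] = 1E, P[3] = 22, P[4] = EB, P[5] = ED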